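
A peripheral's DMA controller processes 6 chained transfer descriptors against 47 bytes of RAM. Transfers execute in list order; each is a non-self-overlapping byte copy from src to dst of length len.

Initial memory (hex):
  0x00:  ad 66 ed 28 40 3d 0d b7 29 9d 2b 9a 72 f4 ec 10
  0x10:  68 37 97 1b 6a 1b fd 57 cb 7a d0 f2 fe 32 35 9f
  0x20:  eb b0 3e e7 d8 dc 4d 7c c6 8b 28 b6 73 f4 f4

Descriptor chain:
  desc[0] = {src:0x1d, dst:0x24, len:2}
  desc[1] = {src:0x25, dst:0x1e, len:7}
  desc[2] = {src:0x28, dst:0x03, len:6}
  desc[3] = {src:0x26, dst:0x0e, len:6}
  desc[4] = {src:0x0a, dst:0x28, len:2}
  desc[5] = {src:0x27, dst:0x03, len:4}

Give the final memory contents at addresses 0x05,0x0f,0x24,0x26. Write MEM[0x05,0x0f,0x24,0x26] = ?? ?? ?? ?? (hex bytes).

MEM[0x05,0x0f,0x24,0x26] = 9a 7c b6 4d

  after D0: wrote 2B at 0x24 = 3235
  after D1: wrote 7B at 0x1e = 354d7cc68b28b6
  after D2: wrote 6B at 0x03 = c68b28b673f4
  after D3: wrote 6B at 0x0e = 4d7cc68b28b6
  after D4: wrote 2B at 0x28 = 2b9a
  after D5: wrote 4B at 0x03 = 7c2b9a28
query mem[0x05]=0x9a, mem[0x0f]=0x7c, mem[0x24]=0xb6, mem[0x26]=0x4d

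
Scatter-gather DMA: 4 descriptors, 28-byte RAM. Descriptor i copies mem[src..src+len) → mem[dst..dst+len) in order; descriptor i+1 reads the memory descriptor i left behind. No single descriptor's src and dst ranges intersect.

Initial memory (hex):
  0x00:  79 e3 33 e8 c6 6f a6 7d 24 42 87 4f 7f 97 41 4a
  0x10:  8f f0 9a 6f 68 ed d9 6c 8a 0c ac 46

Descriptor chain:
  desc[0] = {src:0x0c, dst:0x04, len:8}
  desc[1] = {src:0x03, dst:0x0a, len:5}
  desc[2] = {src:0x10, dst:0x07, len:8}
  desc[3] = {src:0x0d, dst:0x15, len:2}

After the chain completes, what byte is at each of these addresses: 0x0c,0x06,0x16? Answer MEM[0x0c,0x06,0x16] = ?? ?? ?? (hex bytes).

MEM[0x0c,0x06,0x16] = ed 41 6c

[0] 0x0c->0x04 len=8 : 7f 97 41 4a 8f f0 9a 6f
[1] 0x03->0x0a len=5 : e8 7f 97 41 4a
[2] 0x10->0x07 len=8 : 8f f0 9a 6f 68 ed d9 6c
[3] 0x0d->0x15 len=2 : d9 6c
query mem[0x0c]=0xed, mem[0x06]=0x41, mem[0x16]=0x6c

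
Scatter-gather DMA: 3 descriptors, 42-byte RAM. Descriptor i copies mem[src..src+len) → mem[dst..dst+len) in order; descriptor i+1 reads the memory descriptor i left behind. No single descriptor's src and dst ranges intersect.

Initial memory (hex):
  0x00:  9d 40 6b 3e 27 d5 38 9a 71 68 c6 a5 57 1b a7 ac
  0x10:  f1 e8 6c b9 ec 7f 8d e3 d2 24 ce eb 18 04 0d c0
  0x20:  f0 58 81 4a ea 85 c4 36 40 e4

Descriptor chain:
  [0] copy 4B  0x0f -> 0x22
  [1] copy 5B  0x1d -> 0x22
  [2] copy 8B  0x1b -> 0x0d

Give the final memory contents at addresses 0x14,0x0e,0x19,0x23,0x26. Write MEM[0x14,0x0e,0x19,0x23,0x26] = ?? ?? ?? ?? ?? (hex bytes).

MEM[0x14,0x0e,0x19,0x23,0x26] = 04 18 24 0d 58

[0] 0x0f->0x22 len=4 : ac f1 e8 6c
[1] 0x1d->0x22 len=5 : 04 0d c0 f0 58
[2] 0x1b->0x0d len=8 : eb 18 04 0d c0 f0 58 04
query mem[0x14]=0x04, mem[0x0e]=0x18, mem[0x19]=0x24, mem[0x23]=0x0d, mem[0x26]=0x58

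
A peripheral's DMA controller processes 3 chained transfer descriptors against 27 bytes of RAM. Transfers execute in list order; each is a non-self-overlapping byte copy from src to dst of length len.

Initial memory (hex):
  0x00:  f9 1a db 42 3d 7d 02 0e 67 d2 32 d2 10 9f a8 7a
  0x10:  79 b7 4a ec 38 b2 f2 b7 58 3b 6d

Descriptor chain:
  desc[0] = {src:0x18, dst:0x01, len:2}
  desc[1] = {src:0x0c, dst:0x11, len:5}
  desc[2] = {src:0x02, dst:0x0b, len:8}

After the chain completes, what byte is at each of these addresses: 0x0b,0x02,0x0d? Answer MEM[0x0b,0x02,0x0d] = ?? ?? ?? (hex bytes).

#0 dst[0x01+2] := {0x58,0x3b}
#1 dst[0x11+5] := {0x10,0x9f,0xa8,0x7a,0x79}
#2 dst[0x0b+8] := {0x3b,0x42,0x3d,0x7d,0x02,0x0e,0x67,0xd2}
query mem[0x0b]=0x3b, mem[0x02]=0x3b, mem[0x0d]=0x3d

MEM[0x0b,0x02,0x0d] = 3b 3b 3d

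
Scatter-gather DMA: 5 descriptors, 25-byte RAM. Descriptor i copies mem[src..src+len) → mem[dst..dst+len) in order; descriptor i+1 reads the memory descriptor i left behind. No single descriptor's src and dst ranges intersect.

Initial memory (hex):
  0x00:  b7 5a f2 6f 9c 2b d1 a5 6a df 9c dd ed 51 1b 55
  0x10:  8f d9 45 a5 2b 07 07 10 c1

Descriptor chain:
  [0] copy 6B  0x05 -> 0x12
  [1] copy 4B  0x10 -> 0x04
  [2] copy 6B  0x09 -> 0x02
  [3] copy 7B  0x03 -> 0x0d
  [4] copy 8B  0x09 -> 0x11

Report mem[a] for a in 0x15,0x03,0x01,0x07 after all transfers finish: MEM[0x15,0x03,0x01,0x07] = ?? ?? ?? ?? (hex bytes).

MEM[0x15,0x03,0x01,0x07] = 9c 9c 5a 1b

[0] 0x05->0x12 len=6 : 2b d1 a5 6a df 9c
[1] 0x10->0x04 len=4 : 8f d9 2b d1
[2] 0x09->0x02 len=6 : df 9c dd ed 51 1b
[3] 0x03->0x0d len=7 : 9c dd ed 51 1b 6a df
[4] 0x09->0x11 len=8 : df 9c dd ed 9c dd ed 51
query mem[0x15]=0x9c, mem[0x03]=0x9c, mem[0x01]=0x5a, mem[0x07]=0x1b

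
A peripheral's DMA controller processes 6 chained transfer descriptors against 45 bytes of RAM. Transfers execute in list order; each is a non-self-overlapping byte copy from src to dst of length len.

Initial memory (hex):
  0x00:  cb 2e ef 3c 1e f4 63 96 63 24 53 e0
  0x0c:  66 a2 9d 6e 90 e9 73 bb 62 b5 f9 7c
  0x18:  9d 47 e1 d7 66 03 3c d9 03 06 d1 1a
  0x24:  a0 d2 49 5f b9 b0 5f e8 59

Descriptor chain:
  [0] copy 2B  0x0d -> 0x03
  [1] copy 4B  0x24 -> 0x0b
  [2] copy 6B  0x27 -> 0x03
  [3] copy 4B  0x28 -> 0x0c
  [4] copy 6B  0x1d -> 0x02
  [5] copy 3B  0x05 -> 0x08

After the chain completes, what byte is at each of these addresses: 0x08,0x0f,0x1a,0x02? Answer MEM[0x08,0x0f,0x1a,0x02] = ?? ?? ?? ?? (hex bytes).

MEM[0x08,0x0f,0x1a,0x02] = 03 e8 e1 03

[0] 0x0d->0x03 len=2 : a2 9d
[1] 0x24->0x0b len=4 : a0 d2 49 5f
[2] 0x27->0x03 len=6 : 5f b9 b0 5f e8 59
[3] 0x28->0x0c len=4 : b9 b0 5f e8
[4] 0x1d->0x02 len=6 : 03 3c d9 03 06 d1
[5] 0x05->0x08 len=3 : 03 06 d1
query mem[0x08]=0x03, mem[0x0f]=0xe8, mem[0x1a]=0xe1, mem[0x02]=0x03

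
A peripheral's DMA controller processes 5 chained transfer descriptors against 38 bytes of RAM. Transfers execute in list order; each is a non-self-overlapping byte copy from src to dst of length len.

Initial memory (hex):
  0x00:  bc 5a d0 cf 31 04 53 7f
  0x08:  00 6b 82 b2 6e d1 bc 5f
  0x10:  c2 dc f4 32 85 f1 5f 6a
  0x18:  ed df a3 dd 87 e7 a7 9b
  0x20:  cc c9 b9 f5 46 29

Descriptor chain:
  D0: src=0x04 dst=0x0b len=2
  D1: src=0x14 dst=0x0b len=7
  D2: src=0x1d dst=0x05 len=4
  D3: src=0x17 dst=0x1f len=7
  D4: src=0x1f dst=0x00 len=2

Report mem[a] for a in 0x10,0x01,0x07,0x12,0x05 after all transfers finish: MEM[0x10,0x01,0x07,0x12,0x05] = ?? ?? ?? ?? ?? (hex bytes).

MEM[0x10,0x01,0x07,0x12,0x05] = df ed 9b f4 e7

D0: mem[0x0b..0x0c] <- [31 04]
D1: mem[0x0b..0x11] <- [85 f1 5f 6a ed df a3]
D2: mem[0x05..0x08] <- [e7 a7 9b cc]
D3: mem[0x1f..0x25] <- [6a ed df a3 dd 87 e7]
D4: mem[0x00..0x01] <- [6a ed]
query mem[0x10]=0xdf, mem[0x01]=0xed, mem[0x07]=0x9b, mem[0x12]=0xf4, mem[0x05]=0xe7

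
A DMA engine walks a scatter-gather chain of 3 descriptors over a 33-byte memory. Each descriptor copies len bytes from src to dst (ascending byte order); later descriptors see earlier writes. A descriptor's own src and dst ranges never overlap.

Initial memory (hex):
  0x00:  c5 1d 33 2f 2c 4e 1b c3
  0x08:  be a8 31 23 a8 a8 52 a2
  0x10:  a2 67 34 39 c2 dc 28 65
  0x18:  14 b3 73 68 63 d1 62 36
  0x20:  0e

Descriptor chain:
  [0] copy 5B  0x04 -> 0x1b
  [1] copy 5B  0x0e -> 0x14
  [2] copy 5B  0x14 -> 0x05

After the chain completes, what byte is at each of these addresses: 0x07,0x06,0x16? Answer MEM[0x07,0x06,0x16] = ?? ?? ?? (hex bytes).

MEM[0x07,0x06,0x16] = a2 a2 a2

D0: mem[0x1b..0x1f] <- [2c 4e 1b c3 be]
D1: mem[0x14..0x18] <- [52 a2 a2 67 34]
D2: mem[0x05..0x09] <- [52 a2 a2 67 34]
query mem[0x07]=0xa2, mem[0x06]=0xa2, mem[0x16]=0xa2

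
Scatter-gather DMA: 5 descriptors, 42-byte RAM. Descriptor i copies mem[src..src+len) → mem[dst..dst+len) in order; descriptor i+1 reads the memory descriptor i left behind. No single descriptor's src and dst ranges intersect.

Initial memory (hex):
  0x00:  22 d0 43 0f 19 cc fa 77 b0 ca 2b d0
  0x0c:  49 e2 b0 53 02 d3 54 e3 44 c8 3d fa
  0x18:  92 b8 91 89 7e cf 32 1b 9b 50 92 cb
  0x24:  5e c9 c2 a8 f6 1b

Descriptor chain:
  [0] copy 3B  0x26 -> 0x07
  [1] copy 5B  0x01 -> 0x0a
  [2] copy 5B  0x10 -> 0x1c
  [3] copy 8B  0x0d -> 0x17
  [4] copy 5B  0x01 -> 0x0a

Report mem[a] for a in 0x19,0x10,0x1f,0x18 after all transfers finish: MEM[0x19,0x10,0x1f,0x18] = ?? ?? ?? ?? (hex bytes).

MEM[0x19,0x10,0x1f,0x18] = 53 02 e3 cc

[0] 0x26->0x07 len=3 : c2 a8 f6
[1] 0x01->0x0a len=5 : d0 43 0f 19 cc
[2] 0x10->0x1c len=5 : 02 d3 54 e3 44
[3] 0x0d->0x17 len=8 : 19 cc 53 02 d3 54 e3 44
[4] 0x01->0x0a len=5 : d0 43 0f 19 cc
query mem[0x19]=0x53, mem[0x10]=0x02, mem[0x1f]=0xe3, mem[0x18]=0xcc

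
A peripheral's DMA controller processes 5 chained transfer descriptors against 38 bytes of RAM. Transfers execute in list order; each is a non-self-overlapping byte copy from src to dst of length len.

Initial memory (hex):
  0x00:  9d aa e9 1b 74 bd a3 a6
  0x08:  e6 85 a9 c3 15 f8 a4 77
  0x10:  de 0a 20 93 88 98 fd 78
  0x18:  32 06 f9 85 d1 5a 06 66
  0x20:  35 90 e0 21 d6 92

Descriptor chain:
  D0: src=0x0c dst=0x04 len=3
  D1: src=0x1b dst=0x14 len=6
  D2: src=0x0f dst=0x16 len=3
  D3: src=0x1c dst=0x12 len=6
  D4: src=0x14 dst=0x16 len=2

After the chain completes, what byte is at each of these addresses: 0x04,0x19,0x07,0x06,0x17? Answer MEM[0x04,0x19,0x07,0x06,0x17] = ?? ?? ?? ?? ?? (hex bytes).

#0 dst[0x04+3] := {0x15,0xf8,0xa4}
#1 dst[0x14+6] := {0x85,0xd1,0x5a,0x06,0x66,0x35}
#2 dst[0x16+3] := {0x77,0xde,0x0a}
#3 dst[0x12+6] := {0xd1,0x5a,0x06,0x66,0x35,0x90}
#4 dst[0x16+2] := {0x06,0x66}
query mem[0x04]=0x15, mem[0x19]=0x35, mem[0x07]=0xa6, mem[0x06]=0xa4, mem[0x17]=0x66

MEM[0x04,0x19,0x07,0x06,0x17] = 15 35 a6 a4 66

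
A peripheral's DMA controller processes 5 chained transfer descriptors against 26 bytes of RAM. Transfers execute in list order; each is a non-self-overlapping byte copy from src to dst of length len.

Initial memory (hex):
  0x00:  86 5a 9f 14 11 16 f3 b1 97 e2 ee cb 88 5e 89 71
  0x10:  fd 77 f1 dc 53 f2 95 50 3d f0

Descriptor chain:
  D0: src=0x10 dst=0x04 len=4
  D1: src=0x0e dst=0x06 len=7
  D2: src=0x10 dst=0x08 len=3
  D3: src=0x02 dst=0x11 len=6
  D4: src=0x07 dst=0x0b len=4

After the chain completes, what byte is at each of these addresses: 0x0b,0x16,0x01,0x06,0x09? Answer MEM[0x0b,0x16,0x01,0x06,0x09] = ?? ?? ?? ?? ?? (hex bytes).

  after D0: wrote 4B at 0x04 = fd77f1dc
  after D1: wrote 7B at 0x06 = 8971fd77f1dc53
  after D2: wrote 3B at 0x08 = fd77f1
  after D3: wrote 6B at 0x11 = 9f14fd778971
  after D4: wrote 4B at 0x0b = 71fd77f1
query mem[0x0b]=0x71, mem[0x16]=0x71, mem[0x01]=0x5a, mem[0x06]=0x89, mem[0x09]=0x77

MEM[0x0b,0x16,0x01,0x06,0x09] = 71 71 5a 89 77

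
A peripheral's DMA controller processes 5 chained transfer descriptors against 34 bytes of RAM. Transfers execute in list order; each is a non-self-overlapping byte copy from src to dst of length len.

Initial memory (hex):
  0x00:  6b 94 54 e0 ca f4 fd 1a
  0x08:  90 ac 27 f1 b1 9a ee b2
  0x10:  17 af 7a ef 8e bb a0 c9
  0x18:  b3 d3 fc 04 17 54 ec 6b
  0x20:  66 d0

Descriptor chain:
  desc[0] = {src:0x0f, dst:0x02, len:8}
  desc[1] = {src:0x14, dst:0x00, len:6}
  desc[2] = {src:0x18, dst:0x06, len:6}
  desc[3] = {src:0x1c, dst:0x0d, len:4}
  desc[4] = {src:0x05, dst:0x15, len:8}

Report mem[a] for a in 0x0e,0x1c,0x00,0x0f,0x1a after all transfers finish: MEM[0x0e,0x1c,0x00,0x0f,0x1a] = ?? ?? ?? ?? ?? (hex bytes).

MEM[0x0e,0x1c,0x00,0x0f,0x1a] = 54 b1 8e ec 17

  after D0: wrote 8B at 0x02 = b217af7aef8ebba0
  after D1: wrote 6B at 0x00 = 8ebba0c9b3d3
  after D2: wrote 6B at 0x06 = b3d3fc041754
  after D3: wrote 4B at 0x0d = 1754ec6b
  after D4: wrote 8B at 0x15 = d3b3d3fc041754b1
query mem[0x0e]=0x54, mem[0x1c]=0xb1, mem[0x00]=0x8e, mem[0x0f]=0xec, mem[0x1a]=0x17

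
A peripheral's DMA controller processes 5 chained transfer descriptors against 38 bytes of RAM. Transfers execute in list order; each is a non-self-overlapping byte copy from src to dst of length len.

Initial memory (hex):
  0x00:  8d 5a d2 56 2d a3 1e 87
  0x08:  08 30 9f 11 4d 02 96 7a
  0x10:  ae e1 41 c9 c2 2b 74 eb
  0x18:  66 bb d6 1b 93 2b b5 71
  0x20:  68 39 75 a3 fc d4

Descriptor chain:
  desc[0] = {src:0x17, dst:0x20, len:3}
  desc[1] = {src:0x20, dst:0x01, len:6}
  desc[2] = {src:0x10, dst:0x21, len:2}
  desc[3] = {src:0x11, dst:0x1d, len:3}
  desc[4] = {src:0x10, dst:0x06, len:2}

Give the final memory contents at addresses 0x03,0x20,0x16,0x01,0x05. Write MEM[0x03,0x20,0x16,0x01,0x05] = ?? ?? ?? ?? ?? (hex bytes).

D0: mem[0x20..0x22] <- [eb 66 bb]
D1: mem[0x01..0x06] <- [eb 66 bb a3 fc d4]
D2: mem[0x21..0x22] <- [ae e1]
D3: mem[0x1d..0x1f] <- [e1 41 c9]
D4: mem[0x06..0x07] <- [ae e1]
query mem[0x03]=0xbb, mem[0x20]=0xeb, mem[0x16]=0x74, mem[0x01]=0xeb, mem[0x05]=0xfc

MEM[0x03,0x20,0x16,0x01,0x05] = bb eb 74 eb fc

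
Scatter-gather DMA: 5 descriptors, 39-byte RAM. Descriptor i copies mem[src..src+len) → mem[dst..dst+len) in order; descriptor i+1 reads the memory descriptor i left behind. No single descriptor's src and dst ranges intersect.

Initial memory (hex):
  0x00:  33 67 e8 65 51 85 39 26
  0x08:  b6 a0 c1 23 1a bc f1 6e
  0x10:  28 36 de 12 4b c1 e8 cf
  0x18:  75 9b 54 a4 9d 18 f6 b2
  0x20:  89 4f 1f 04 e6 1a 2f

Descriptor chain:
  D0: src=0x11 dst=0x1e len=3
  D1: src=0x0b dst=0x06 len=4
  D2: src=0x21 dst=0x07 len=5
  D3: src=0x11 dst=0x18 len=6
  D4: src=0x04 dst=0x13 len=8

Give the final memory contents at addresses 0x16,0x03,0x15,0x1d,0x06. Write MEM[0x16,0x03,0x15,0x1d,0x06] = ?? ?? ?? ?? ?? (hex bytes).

MEM[0x16,0x03,0x15,0x1d,0x06] = 4f 65 23 e8 23

  after D0: wrote 3B at 0x1e = 36de12
  after D1: wrote 4B at 0x06 = 231abcf1
  after D2: wrote 5B at 0x07 = 4f1f04e61a
  after D3: wrote 6B at 0x18 = 36de124bc1e8
  after D4: wrote 8B at 0x13 = 5185234f1f04e61a
query mem[0x16]=0x4f, mem[0x03]=0x65, mem[0x15]=0x23, mem[0x1d]=0xe8, mem[0x06]=0x23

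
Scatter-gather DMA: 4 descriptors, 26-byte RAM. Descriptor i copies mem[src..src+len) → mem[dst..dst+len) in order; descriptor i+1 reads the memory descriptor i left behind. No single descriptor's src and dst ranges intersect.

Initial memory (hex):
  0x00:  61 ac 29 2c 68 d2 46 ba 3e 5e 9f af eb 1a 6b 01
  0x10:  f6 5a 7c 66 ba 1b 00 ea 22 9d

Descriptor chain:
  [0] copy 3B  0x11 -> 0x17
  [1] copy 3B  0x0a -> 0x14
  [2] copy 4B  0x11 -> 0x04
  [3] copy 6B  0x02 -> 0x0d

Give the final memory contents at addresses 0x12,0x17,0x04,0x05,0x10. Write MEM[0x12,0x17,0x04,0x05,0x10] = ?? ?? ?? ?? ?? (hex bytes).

  after D0: wrote 3B at 0x17 = 5a7c66
  after D1: wrote 3B at 0x14 = 9fafeb
  after D2: wrote 4B at 0x04 = 5a7c669f
  after D3: wrote 6B at 0x0d = 292c5a7c669f
query mem[0x12]=0x9f, mem[0x17]=0x5a, mem[0x04]=0x5a, mem[0x05]=0x7c, mem[0x10]=0x7c

MEM[0x12,0x17,0x04,0x05,0x10] = 9f 5a 5a 7c 7c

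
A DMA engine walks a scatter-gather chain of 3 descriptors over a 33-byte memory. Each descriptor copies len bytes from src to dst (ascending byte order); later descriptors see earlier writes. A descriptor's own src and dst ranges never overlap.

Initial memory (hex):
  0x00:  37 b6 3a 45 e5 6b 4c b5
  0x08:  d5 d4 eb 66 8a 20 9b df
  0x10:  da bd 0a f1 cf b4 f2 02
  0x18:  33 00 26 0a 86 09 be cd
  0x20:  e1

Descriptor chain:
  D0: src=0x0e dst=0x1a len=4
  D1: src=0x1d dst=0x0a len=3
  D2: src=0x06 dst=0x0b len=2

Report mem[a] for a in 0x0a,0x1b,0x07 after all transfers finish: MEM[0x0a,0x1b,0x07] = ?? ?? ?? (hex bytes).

MEM[0x0a,0x1b,0x07] = bd df b5

D0: mem[0x1a..0x1d] <- [9b df da bd]
D1: mem[0x0a..0x0c] <- [bd be cd]
D2: mem[0x0b..0x0c] <- [4c b5]
query mem[0x0a]=0xbd, mem[0x1b]=0xdf, mem[0x07]=0xb5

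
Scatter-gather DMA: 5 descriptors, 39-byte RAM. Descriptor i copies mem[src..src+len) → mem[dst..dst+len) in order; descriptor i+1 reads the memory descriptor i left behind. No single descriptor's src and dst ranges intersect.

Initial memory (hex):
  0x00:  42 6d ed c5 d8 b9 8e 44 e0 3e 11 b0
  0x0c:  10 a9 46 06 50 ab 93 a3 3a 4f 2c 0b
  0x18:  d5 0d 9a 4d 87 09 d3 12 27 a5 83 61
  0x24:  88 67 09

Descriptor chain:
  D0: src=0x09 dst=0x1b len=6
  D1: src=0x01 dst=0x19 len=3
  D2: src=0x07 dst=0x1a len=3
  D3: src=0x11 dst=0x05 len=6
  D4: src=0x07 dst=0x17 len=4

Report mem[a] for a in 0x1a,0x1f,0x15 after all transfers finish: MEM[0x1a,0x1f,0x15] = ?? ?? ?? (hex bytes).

MEM[0x1a,0x1f,0x15] = 2c a9 4f

D0: mem[0x1b..0x20] <- [3e 11 b0 10 a9 46]
D1: mem[0x19..0x1b] <- [6d ed c5]
D2: mem[0x1a..0x1c] <- [44 e0 3e]
D3: mem[0x05..0x0a] <- [ab 93 a3 3a 4f 2c]
D4: mem[0x17..0x1a] <- [a3 3a 4f 2c]
query mem[0x1a]=0x2c, mem[0x1f]=0xa9, mem[0x15]=0x4f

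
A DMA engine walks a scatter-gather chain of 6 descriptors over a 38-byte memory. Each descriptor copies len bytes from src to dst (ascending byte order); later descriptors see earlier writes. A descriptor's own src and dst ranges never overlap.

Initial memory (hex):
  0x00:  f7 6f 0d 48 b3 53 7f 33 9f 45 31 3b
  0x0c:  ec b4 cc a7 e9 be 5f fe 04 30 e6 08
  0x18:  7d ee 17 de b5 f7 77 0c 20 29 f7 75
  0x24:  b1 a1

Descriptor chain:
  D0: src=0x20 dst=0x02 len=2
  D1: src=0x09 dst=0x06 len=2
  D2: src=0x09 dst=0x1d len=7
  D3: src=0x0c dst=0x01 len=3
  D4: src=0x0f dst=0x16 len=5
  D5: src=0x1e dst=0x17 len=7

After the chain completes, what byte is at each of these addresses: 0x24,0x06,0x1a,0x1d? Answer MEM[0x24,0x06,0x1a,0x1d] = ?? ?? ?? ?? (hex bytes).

  after D0: wrote 2B at 0x02 = 2029
  after D1: wrote 2B at 0x06 = 4531
  after D2: wrote 7B at 0x1d = 45313becb4cca7
  after D3: wrote 3B at 0x01 = ecb4cc
  after D4: wrote 5B at 0x16 = a7e9be5ffe
  after D5: wrote 7B at 0x17 = 313becb4cca7b1
query mem[0x24]=0xb1, mem[0x06]=0x45, mem[0x1a]=0xb4, mem[0x1d]=0xb1

MEM[0x24,0x06,0x1a,0x1d] = b1 45 b4 b1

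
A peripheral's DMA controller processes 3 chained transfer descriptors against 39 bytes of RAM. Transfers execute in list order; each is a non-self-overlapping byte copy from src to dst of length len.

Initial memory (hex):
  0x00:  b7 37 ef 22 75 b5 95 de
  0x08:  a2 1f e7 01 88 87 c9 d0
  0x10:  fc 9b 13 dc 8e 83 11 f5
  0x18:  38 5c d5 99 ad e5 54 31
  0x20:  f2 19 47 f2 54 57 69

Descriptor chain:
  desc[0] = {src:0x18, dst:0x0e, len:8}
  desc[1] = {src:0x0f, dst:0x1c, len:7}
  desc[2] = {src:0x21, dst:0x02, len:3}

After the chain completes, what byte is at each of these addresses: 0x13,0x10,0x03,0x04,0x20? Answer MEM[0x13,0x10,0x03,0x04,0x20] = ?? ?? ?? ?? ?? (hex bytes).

MEM[0x13,0x10,0x03,0x04,0x20] = e5 d5 31 f2 e5

[0] 0x18->0x0e len=8 : 38 5c d5 99 ad e5 54 31
[1] 0x0f->0x1c len=7 : 5c d5 99 ad e5 54 31
[2] 0x21->0x02 len=3 : 54 31 f2
query mem[0x13]=0xe5, mem[0x10]=0xd5, mem[0x03]=0x31, mem[0x04]=0xf2, mem[0x20]=0xe5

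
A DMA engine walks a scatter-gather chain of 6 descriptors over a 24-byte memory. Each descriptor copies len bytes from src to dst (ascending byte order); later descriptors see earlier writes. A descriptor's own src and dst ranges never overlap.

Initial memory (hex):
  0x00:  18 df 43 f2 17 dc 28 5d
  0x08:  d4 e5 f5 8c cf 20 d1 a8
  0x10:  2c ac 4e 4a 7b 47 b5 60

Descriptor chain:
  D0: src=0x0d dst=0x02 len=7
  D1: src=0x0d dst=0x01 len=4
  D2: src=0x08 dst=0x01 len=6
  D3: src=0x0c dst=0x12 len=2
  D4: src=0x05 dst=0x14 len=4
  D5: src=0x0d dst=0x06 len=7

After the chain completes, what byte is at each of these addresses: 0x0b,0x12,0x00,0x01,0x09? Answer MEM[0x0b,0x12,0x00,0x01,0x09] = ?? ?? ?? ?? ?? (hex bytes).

D0: mem[0x02..0x08] <- [20 d1 a8 2c ac 4e 4a]
D1: mem[0x01..0x04] <- [20 d1 a8 2c]
D2: mem[0x01..0x06] <- [4a e5 f5 8c cf 20]
D3: mem[0x12..0x13] <- [cf 20]
D4: mem[0x14..0x17] <- [cf 20 4e 4a]
D5: mem[0x06..0x0c] <- [20 d1 a8 2c ac cf 20]
query mem[0x0b]=0xcf, mem[0x12]=0xcf, mem[0x00]=0x18, mem[0x01]=0x4a, mem[0x09]=0x2c

MEM[0x0b,0x12,0x00,0x01,0x09] = cf cf 18 4a 2c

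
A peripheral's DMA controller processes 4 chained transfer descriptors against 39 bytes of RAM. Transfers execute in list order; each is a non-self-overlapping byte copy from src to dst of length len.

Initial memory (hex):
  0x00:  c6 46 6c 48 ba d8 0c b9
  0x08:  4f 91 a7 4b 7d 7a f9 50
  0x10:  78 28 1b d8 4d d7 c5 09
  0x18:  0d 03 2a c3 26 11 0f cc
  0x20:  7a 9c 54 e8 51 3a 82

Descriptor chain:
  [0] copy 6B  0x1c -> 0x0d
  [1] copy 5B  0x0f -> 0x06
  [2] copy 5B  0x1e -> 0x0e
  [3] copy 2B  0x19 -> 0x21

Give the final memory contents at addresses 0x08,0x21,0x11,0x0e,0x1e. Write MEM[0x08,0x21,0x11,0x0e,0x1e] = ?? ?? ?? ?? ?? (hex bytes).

[0] 0x1c->0x0d len=6 : 26 11 0f cc 7a 9c
[1] 0x0f->0x06 len=5 : 0f cc 7a 9c d8
[2] 0x1e->0x0e len=5 : 0f cc 7a 9c 54
[3] 0x19->0x21 len=2 : 03 2a
query mem[0x08]=0x7a, mem[0x21]=0x03, mem[0x11]=0x9c, mem[0x0e]=0x0f, mem[0x1e]=0x0f

MEM[0x08,0x21,0x11,0x0e,0x1e] = 7a 03 9c 0f 0f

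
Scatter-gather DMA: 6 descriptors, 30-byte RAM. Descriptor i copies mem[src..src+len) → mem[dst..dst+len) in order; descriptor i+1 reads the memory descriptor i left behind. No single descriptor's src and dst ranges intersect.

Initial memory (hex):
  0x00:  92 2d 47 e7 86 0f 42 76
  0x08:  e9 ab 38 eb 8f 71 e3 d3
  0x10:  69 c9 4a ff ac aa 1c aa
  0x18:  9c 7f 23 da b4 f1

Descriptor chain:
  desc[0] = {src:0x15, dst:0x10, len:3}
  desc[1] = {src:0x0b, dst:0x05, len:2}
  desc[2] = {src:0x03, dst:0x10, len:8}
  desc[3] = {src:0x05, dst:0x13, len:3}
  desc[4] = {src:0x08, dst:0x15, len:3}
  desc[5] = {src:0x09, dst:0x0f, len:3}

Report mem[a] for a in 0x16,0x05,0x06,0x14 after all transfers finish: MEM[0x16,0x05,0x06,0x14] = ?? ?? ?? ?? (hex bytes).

D0: mem[0x10..0x12] <- [aa 1c aa]
D1: mem[0x05..0x06] <- [eb 8f]
D2: mem[0x10..0x17] <- [e7 86 eb 8f 76 e9 ab 38]
D3: mem[0x13..0x15] <- [eb 8f 76]
D4: mem[0x15..0x17] <- [e9 ab 38]
D5: mem[0x0f..0x11] <- [ab 38 eb]
query mem[0x16]=0xab, mem[0x05]=0xeb, mem[0x06]=0x8f, mem[0x14]=0x8f

MEM[0x16,0x05,0x06,0x14] = ab eb 8f 8f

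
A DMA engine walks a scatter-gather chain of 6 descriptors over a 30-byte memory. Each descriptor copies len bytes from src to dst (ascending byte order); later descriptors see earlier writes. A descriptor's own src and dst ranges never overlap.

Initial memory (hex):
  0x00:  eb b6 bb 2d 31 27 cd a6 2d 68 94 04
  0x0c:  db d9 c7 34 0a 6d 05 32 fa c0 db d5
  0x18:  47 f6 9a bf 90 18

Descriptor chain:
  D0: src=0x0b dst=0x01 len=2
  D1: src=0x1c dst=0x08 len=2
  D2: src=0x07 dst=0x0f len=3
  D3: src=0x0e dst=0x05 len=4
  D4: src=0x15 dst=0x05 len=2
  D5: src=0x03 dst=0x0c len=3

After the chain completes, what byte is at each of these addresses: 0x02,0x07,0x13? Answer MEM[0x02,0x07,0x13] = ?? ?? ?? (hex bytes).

MEM[0x02,0x07,0x13] = db 90 32

D0: mem[0x01..0x02] <- [04 db]
D1: mem[0x08..0x09] <- [90 18]
D2: mem[0x0f..0x11] <- [a6 90 18]
D3: mem[0x05..0x08] <- [c7 a6 90 18]
D4: mem[0x05..0x06] <- [c0 db]
D5: mem[0x0c..0x0e] <- [2d 31 c0]
query mem[0x02]=0xdb, mem[0x07]=0x90, mem[0x13]=0x32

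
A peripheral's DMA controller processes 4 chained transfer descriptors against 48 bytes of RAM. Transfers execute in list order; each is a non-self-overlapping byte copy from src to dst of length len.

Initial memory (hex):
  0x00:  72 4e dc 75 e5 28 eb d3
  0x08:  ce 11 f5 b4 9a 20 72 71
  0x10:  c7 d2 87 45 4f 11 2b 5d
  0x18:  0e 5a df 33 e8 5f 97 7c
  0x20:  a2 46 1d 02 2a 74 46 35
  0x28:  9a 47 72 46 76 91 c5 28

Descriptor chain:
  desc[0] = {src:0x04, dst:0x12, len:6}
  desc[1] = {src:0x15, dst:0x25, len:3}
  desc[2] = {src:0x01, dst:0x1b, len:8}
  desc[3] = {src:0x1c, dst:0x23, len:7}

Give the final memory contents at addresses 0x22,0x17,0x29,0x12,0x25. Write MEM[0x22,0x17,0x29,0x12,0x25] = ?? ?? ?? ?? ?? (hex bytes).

MEM[0x22,0x17,0x29,0x12,0x25] = ce 11 ce e5 e5

#0 dst[0x12+6] := {0xe5,0x28,0xeb,0xd3,0xce,0x11}
#1 dst[0x25+3] := {0xd3,0xce,0x11}
#2 dst[0x1b+8] := {0x4e,0xdc,0x75,0xe5,0x28,0xeb,0xd3,0xce}
#3 dst[0x23+7] := {0xdc,0x75,0xe5,0x28,0xeb,0xd3,0xce}
query mem[0x22]=0xce, mem[0x17]=0x11, mem[0x29]=0xce, mem[0x12]=0xe5, mem[0x25]=0xe5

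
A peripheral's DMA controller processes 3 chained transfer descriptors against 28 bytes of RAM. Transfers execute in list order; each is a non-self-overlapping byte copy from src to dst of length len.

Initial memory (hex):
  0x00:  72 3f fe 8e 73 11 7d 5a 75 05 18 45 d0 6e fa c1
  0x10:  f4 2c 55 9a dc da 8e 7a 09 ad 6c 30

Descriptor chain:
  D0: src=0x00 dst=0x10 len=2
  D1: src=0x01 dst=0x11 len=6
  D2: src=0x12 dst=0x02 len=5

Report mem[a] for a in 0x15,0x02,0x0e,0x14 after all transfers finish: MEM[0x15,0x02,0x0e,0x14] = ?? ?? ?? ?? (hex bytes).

MEM[0x15,0x02,0x0e,0x14] = 11 fe fa 73

D0: mem[0x10..0x11] <- [72 3f]
D1: mem[0x11..0x16] <- [3f fe 8e 73 11 7d]
D2: mem[0x02..0x06] <- [fe 8e 73 11 7d]
query mem[0x15]=0x11, mem[0x02]=0xfe, mem[0x0e]=0xfa, mem[0x14]=0x73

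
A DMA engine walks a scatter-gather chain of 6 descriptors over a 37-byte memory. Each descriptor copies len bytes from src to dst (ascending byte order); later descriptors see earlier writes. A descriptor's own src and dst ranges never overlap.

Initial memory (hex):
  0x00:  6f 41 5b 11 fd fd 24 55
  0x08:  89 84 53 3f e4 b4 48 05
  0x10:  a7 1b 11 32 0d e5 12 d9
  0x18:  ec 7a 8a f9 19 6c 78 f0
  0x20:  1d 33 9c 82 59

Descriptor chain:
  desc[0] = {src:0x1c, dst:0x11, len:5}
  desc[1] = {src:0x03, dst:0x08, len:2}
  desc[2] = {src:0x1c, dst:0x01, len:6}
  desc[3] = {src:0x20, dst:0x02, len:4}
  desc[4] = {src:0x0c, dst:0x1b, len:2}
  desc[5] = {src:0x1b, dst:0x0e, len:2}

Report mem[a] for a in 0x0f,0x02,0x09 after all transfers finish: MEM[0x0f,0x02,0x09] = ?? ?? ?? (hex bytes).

[0] 0x1c->0x11 len=5 : 19 6c 78 f0 1d
[1] 0x03->0x08 len=2 : 11 fd
[2] 0x1c->0x01 len=6 : 19 6c 78 f0 1d 33
[3] 0x20->0x02 len=4 : 1d 33 9c 82
[4] 0x0c->0x1b len=2 : e4 b4
[5] 0x1b->0x0e len=2 : e4 b4
query mem[0x0f]=0xb4, mem[0x02]=0x1d, mem[0x09]=0xfd

MEM[0x0f,0x02,0x09] = b4 1d fd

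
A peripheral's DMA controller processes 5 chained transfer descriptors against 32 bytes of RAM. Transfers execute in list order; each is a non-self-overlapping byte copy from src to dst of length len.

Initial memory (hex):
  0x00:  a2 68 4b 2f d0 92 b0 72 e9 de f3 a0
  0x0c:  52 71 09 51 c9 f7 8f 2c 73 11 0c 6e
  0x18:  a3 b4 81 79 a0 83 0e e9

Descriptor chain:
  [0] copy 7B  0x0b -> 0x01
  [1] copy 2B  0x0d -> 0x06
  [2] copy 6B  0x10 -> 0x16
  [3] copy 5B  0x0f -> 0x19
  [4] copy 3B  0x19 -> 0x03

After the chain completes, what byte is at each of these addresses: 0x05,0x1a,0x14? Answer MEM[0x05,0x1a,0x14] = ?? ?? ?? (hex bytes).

MEM[0x05,0x1a,0x14] = f7 c9 73

D0: mem[0x01..0x07] <- [a0 52 71 09 51 c9 f7]
D1: mem[0x06..0x07] <- [71 09]
D2: mem[0x16..0x1b] <- [c9 f7 8f 2c 73 11]
D3: mem[0x19..0x1d] <- [51 c9 f7 8f 2c]
D4: mem[0x03..0x05] <- [51 c9 f7]
query mem[0x05]=0xf7, mem[0x1a]=0xc9, mem[0x14]=0x73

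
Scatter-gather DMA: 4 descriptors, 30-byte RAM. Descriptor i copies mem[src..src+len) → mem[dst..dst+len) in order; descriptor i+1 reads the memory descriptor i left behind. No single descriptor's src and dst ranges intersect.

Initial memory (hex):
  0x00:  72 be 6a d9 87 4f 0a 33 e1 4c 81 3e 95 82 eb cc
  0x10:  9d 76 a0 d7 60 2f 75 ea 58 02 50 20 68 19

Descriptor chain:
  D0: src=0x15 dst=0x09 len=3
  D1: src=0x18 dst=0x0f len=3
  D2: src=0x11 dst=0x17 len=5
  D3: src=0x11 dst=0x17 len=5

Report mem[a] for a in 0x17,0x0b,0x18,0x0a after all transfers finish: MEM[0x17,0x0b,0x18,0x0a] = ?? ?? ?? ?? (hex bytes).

MEM[0x17,0x0b,0x18,0x0a] = 50 ea a0 75

D0: mem[0x09..0x0b] <- [2f 75 ea]
D1: mem[0x0f..0x11] <- [58 02 50]
D2: mem[0x17..0x1b] <- [50 a0 d7 60 2f]
D3: mem[0x17..0x1b] <- [50 a0 d7 60 2f]
query mem[0x17]=0x50, mem[0x0b]=0xea, mem[0x18]=0xa0, mem[0x0a]=0x75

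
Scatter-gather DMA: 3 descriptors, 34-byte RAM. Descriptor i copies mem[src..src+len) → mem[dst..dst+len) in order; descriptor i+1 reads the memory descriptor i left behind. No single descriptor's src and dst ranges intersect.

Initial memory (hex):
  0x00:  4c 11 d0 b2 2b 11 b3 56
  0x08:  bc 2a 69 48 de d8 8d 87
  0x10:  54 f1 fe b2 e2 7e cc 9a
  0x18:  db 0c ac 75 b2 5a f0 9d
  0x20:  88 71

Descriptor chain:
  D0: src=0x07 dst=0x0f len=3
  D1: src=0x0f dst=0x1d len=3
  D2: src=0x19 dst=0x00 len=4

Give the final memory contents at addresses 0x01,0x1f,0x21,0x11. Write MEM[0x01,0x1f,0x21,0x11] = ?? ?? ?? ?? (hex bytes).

[0] 0x07->0x0f len=3 : 56 bc 2a
[1] 0x0f->0x1d len=3 : 56 bc 2a
[2] 0x19->0x00 len=4 : 0c ac 75 b2
query mem[0x01]=0xac, mem[0x1f]=0x2a, mem[0x21]=0x71, mem[0x11]=0x2a

MEM[0x01,0x1f,0x21,0x11] = ac 2a 71 2a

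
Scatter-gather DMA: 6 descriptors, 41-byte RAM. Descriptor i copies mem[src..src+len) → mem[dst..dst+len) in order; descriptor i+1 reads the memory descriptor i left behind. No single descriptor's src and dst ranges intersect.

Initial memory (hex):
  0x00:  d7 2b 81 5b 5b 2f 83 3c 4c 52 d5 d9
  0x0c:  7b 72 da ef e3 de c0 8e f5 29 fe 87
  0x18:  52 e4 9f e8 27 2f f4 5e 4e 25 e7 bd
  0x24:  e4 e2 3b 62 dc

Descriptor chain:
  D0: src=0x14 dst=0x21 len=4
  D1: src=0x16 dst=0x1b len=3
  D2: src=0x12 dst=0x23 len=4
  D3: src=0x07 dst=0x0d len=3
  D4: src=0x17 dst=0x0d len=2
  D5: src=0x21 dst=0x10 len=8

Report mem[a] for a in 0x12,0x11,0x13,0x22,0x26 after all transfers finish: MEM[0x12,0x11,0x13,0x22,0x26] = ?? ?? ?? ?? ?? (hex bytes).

MEM[0x12,0x11,0x13,0x22,0x26] = c0 29 8e 29 29

[0] 0x14->0x21 len=4 : f5 29 fe 87
[1] 0x16->0x1b len=3 : fe 87 52
[2] 0x12->0x23 len=4 : c0 8e f5 29
[3] 0x07->0x0d len=3 : 3c 4c 52
[4] 0x17->0x0d len=2 : 87 52
[5] 0x21->0x10 len=8 : f5 29 c0 8e f5 29 62 dc
query mem[0x12]=0xc0, mem[0x11]=0x29, mem[0x13]=0x8e, mem[0x22]=0x29, mem[0x26]=0x29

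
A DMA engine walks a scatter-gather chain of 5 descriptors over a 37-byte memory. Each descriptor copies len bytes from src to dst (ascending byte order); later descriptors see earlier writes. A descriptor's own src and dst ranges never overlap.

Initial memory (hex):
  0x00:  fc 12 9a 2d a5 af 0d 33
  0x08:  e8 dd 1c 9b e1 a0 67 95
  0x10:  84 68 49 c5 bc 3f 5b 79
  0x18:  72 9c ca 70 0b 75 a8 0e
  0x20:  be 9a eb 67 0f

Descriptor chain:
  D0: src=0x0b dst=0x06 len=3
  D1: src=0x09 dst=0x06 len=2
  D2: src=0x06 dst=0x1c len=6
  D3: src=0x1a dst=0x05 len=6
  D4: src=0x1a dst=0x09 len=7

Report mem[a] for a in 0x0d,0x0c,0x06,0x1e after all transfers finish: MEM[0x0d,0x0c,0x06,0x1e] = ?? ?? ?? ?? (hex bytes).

MEM[0x0d,0x0c,0x06,0x1e] = a0 1c 70 a0

  after D0: wrote 3B at 0x06 = 9be1a0
  after D1: wrote 2B at 0x06 = dd1c
  after D2: wrote 6B at 0x1c = dd1ca0dd1c9b
  after D3: wrote 6B at 0x05 = ca70dd1ca0dd
  after D4: wrote 7B at 0x09 = ca70dd1ca0dd1c
query mem[0x0d]=0xa0, mem[0x0c]=0x1c, mem[0x06]=0x70, mem[0x1e]=0xa0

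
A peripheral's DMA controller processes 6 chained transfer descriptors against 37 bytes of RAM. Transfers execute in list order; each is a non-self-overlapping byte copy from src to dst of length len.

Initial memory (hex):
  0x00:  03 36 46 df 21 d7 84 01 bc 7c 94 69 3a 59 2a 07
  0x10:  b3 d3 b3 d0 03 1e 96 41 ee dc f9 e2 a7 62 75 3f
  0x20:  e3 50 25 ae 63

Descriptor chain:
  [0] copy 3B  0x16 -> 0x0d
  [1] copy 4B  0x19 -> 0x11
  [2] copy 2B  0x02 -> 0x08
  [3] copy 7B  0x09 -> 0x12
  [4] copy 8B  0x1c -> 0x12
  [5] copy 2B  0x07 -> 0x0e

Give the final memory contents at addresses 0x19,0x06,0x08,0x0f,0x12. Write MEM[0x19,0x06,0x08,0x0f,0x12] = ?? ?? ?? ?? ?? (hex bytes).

MEM[0x19,0x06,0x08,0x0f,0x12] = ae 84 46 46 a7

  after D0: wrote 3B at 0x0d = 9641ee
  after D1: wrote 4B at 0x11 = dcf9e2a7
  after D2: wrote 2B at 0x08 = 46df
  after D3: wrote 7B at 0x12 = df94693a9641ee
  after D4: wrote 8B at 0x12 = a762753fe35025ae
  after D5: wrote 2B at 0x0e = 0146
query mem[0x19]=0xae, mem[0x06]=0x84, mem[0x08]=0x46, mem[0x0f]=0x46, mem[0x12]=0xa7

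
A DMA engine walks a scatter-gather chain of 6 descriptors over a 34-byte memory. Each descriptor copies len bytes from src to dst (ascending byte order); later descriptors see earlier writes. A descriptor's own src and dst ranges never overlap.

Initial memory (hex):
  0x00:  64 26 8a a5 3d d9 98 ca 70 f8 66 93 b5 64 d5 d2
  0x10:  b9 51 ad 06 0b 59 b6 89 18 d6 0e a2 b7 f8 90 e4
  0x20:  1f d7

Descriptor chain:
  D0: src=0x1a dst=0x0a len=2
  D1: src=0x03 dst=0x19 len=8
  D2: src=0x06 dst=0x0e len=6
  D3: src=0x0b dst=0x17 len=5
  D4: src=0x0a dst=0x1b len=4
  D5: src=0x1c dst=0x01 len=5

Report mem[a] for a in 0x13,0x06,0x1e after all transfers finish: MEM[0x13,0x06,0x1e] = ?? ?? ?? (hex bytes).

  after D0: wrote 2B at 0x0a = 0ea2
  after D1: wrote 8B at 0x19 = a53dd998ca70f80e
  after D2: wrote 6B at 0x0e = 98ca70f80ea2
  after D3: wrote 5B at 0x17 = a2b56498ca
  after D4: wrote 4B at 0x1b = 0ea2b564
  after D5: wrote 5B at 0x01 = a2b564f80e
query mem[0x13]=0xa2, mem[0x06]=0x98, mem[0x1e]=0x64

MEM[0x13,0x06,0x1e] = a2 98 64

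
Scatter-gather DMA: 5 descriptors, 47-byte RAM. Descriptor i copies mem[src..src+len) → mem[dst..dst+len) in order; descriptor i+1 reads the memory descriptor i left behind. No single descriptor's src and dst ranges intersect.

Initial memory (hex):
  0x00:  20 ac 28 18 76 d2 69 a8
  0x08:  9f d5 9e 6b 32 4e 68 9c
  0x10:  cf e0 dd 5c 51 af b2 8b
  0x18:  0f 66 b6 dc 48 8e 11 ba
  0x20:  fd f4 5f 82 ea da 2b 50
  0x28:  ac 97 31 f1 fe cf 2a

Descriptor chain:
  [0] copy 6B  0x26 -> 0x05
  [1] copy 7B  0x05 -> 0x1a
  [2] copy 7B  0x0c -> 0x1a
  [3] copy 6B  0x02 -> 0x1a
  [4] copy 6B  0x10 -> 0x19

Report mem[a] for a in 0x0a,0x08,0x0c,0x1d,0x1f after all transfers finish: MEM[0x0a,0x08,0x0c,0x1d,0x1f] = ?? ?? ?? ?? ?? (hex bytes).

  after D0: wrote 6B at 0x05 = 2b50ac9731f1
  after D1: wrote 7B at 0x1a = 2b50ac9731f16b
  after D2: wrote 7B at 0x1a = 324e689ccfe0dd
  after D3: wrote 6B at 0x1a = 2818762b50ac
  after D4: wrote 6B at 0x19 = cfe0dd5c51af
query mem[0x0a]=0xf1, mem[0x08]=0x97, mem[0x0c]=0x32, mem[0x1d]=0x51, mem[0x1f]=0xac

MEM[0x0a,0x08,0x0c,0x1d,0x1f] = f1 97 32 51 ac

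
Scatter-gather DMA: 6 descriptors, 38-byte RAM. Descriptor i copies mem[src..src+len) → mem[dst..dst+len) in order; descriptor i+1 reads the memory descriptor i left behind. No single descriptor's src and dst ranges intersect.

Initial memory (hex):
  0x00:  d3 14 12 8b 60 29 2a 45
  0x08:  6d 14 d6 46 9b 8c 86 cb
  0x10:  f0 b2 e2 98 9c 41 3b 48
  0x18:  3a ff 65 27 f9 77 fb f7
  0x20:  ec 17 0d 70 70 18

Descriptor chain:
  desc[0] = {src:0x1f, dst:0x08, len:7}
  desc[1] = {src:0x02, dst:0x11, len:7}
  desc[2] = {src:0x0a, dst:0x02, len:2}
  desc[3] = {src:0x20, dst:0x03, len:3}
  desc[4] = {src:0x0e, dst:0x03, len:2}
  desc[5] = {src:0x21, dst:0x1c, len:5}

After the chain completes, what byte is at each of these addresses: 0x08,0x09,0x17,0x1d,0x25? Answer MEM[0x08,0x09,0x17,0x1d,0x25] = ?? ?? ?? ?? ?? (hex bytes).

MEM[0x08,0x09,0x17,0x1d,0x25] = f7 ec f7 0d 18

[0] 0x1f->0x08 len=7 : f7 ec 17 0d 70 70 18
[1] 0x02->0x11 len=7 : 12 8b 60 29 2a 45 f7
[2] 0x0a->0x02 len=2 : 17 0d
[3] 0x20->0x03 len=3 : ec 17 0d
[4] 0x0e->0x03 len=2 : 18 cb
[5] 0x21->0x1c len=5 : 17 0d 70 70 18
query mem[0x08]=0xf7, mem[0x09]=0xec, mem[0x17]=0xf7, mem[0x1d]=0x0d, mem[0x25]=0x18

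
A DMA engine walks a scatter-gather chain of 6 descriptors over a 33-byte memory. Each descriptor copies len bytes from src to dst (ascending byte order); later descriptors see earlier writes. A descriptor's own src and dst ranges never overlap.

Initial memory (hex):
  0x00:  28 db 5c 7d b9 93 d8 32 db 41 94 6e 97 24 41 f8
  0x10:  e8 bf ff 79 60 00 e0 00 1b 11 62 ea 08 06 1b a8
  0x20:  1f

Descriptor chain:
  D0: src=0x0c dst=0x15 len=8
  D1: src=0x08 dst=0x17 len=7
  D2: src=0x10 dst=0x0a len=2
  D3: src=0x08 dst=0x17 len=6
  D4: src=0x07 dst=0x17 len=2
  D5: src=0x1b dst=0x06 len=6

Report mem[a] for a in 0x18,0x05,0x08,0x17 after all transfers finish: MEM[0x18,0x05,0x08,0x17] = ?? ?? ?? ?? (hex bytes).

[0] 0x0c->0x15 len=8 : 97 24 41 f8 e8 bf ff 79
[1] 0x08->0x17 len=7 : db 41 94 6e 97 24 41
[2] 0x10->0x0a len=2 : e8 bf
[3] 0x08->0x17 len=6 : db 41 e8 bf 97 24
[4] 0x07->0x17 len=2 : 32 db
[5] 0x1b->0x06 len=6 : 97 24 41 1b a8 1f
query mem[0x18]=0xdb, mem[0x05]=0x93, mem[0x08]=0x41, mem[0x17]=0x32

MEM[0x18,0x05,0x08,0x17] = db 93 41 32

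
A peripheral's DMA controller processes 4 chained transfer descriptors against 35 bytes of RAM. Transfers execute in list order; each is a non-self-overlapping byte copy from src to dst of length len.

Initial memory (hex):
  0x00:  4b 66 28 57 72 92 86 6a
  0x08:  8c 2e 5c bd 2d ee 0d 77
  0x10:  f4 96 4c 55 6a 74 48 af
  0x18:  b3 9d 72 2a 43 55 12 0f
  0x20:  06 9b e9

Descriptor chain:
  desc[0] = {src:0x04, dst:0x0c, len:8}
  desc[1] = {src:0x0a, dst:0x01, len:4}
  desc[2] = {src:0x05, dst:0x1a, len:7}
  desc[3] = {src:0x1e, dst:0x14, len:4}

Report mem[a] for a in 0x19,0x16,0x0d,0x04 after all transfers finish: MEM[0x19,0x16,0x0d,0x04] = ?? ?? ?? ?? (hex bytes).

MEM[0x19,0x16,0x0d,0x04] = 9d bd 92 92

  after D0: wrote 8B at 0x0c = 7292866a8c2e5cbd
  after D1: wrote 4B at 0x01 = 5cbd7292
  after D2: wrote 7B at 0x1a = 92866a8c2e5cbd
  after D3: wrote 4B at 0x14 = 2e5cbd9b
query mem[0x19]=0x9d, mem[0x16]=0xbd, mem[0x0d]=0x92, mem[0x04]=0x92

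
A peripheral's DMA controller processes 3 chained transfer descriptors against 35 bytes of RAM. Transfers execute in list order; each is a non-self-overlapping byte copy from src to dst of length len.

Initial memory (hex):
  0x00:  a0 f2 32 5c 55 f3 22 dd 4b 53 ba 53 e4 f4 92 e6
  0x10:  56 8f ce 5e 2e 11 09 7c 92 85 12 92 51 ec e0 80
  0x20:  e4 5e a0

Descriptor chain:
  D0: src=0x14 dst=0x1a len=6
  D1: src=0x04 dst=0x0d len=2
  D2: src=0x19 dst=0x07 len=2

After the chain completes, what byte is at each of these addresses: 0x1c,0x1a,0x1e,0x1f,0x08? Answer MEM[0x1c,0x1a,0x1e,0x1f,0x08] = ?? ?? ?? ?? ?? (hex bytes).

[0] 0x14->0x1a len=6 : 2e 11 09 7c 92 85
[1] 0x04->0x0d len=2 : 55 f3
[2] 0x19->0x07 len=2 : 85 2e
query mem[0x1c]=0x09, mem[0x1a]=0x2e, mem[0x1e]=0x92, mem[0x1f]=0x85, mem[0x08]=0x2e

MEM[0x1c,0x1a,0x1e,0x1f,0x08] = 09 2e 92 85 2e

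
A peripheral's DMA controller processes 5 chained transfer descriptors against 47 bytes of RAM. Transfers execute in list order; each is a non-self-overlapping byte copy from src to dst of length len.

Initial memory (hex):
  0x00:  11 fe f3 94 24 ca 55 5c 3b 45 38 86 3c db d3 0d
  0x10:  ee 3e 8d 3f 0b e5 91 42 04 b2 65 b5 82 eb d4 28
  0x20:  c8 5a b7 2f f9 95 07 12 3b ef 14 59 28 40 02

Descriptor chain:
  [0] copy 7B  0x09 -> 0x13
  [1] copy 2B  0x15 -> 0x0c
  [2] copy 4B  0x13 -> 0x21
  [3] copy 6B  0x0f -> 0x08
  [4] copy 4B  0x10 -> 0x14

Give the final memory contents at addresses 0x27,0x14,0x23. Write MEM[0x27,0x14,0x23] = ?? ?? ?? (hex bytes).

MEM[0x27,0x14,0x23] = 12 ee 86

#0 dst[0x13+7] := {0x45,0x38,0x86,0x3c,0xdb,0xd3,0x0d}
#1 dst[0x0c+2] := {0x86,0x3c}
#2 dst[0x21+4] := {0x45,0x38,0x86,0x3c}
#3 dst[0x08+6] := {0x0d,0xee,0x3e,0x8d,0x45,0x38}
#4 dst[0x14+4] := {0xee,0x3e,0x8d,0x45}
query mem[0x27]=0x12, mem[0x14]=0xee, mem[0x23]=0x86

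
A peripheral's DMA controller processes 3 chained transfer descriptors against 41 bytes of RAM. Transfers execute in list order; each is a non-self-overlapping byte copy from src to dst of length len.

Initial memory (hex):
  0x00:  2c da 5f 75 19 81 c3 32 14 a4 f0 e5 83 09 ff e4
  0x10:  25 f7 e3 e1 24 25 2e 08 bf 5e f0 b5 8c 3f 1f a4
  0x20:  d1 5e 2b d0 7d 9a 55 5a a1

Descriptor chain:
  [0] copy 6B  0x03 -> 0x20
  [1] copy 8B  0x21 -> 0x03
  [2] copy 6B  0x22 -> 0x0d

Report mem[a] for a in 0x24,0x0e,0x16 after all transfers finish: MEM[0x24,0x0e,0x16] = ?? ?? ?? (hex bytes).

MEM[0x24,0x0e,0x16] = 32 c3 2e

#0 dst[0x20+6] := {0x75,0x19,0x81,0xc3,0x32,0x14}
#1 dst[0x03+8] := {0x19,0x81,0xc3,0x32,0x14,0x55,0x5a,0xa1}
#2 dst[0x0d+6] := {0x81,0xc3,0x32,0x14,0x55,0x5a}
query mem[0x24]=0x32, mem[0x0e]=0xc3, mem[0x16]=0x2e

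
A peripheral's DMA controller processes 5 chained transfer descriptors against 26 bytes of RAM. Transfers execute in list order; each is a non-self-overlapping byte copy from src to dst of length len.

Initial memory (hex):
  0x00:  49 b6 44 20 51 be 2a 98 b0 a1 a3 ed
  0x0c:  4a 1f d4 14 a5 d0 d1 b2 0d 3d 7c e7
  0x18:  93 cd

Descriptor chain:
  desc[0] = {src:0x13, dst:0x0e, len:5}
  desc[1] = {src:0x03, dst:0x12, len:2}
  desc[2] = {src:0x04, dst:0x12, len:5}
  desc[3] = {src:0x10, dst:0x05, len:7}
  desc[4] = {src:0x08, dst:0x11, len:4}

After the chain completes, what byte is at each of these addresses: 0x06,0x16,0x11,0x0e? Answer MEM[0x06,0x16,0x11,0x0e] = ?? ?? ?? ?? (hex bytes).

MEM[0x06,0x16,0x11,0x0e] = 7c b0 be b2

[0] 0x13->0x0e len=5 : b2 0d 3d 7c e7
[1] 0x03->0x12 len=2 : 20 51
[2] 0x04->0x12 len=5 : 51 be 2a 98 b0
[3] 0x10->0x05 len=7 : 3d 7c 51 be 2a 98 b0
[4] 0x08->0x11 len=4 : be 2a 98 b0
query mem[0x06]=0x7c, mem[0x16]=0xb0, mem[0x11]=0xbe, mem[0x0e]=0xb2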